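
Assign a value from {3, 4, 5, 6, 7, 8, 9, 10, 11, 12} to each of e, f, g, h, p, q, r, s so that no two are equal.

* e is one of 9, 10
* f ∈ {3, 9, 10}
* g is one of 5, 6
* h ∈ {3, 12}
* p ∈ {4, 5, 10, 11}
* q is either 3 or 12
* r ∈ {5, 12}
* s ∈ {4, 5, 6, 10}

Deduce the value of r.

5

The 8 variables draw from only 8 values {3, 4, 5, 6, 9, 10, 11, 12}, so each is used; only p can be 11, hence p = 11.
The 7 still-open variables together cover exactly {3, 4, 5, 6, 9, 10, 12} — 7 values for 7 variables — and 4 appears only in s's list, so s = 4.
Among the 6 still-open variables, 6 fits only g (and all 6 values in {3, 5, 6, 9, 10, 12} must be used), so g = 6.
Among the 5 still-open variables, 5 fits only r (and all 5 values in {3, 5, 9, 10, 12} must be used), so r = 5.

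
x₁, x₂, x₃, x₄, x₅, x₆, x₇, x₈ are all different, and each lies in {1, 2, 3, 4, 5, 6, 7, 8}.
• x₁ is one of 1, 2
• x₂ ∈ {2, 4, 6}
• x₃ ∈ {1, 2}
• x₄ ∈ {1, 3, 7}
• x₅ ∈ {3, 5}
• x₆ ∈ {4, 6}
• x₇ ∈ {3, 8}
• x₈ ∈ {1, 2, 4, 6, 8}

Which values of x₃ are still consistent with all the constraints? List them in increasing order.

The 8 variables draw from only 8 values {1, 2, 3, 4, 5, 6, 7, 8}, so each is used; only x₅ can be 5, hence x₅ = 5.
Among the 7 still-open variables, 7 fits only x₄ (and all 7 values in {1, 2, 3, 4, 6, 7, 8} must be used), so x₄ = 7.
The 6 still-open variables draw from only 6 values {1, 2, 3, 4, 6, 8}, so each is used; only x₇ can be 3, hence x₇ = 3.
Among the 5 still-open variables, 8 fits only x₈ (and all 5 values in {1, 2, 4, 6, 8} must be used), so x₈ = 8.
The 2 variables x₁ and x₃ are confined to {1, 2}, which locks those values in; drop them from x₂.
No further eliminations apply; x₃ can still be any of 1, 2.

1, 2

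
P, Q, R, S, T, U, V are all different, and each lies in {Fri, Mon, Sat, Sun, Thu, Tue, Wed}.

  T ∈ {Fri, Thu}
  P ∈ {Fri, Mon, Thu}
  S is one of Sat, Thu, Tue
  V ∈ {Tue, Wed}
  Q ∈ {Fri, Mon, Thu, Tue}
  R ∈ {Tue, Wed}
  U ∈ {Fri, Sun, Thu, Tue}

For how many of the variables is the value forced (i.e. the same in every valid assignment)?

The 7 variables draw from only 7 values {Fri, Mon, Sat, Sun, Thu, Tue, Wed}, so each is used; only S can be Sat, hence S = Sat.
The 6 still-open variables together cover exactly {Fri, Mon, Sun, Thu, Tue, Wed} — 6 values for 6 variables — and Sun appears only in U's list, so U = Sun.
R and V share exactly the 2 values {Tue, Wed}; by pigeonhole those values go to them, so strike Tue, Wed from Q.
Determined: S=Sat, U=Sun. The other variables each still have more than one consistent value. That makes 2.

2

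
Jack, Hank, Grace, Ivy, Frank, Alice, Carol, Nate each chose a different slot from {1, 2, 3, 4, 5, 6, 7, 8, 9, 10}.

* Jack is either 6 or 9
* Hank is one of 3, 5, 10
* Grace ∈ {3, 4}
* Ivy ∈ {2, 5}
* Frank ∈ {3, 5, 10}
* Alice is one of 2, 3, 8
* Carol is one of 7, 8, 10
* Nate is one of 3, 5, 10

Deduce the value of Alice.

Hank, Frank, Nate share exactly the 3 values {3, 5, 10}; by pigeonhole those values go to them, so strike 3, 5, 10 from Grace, Ivy, Alice, Carol.
Grace has just one choice, so Grace = 4.
That leaves Ivy = 2. So Alice can't be 2.
So Alice = 8.

8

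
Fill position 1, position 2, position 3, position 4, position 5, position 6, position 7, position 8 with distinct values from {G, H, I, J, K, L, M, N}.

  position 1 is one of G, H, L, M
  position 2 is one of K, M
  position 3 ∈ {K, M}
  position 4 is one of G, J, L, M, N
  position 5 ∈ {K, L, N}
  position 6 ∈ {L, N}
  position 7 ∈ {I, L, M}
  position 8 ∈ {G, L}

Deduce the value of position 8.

The 8 variables draw from only 8 values {G, H, I, J, K, L, M, N}, so each is used; only position 1 can be H, hence position 1 = H.
The 7 still-open variables together cover exactly {G, I, J, K, L, M, N} — 7 values for 7 variables — and I appears only in position 7's list, so position 7 = I.
The 6 still-open variables draw from only 6 values {G, J, K, L, M, N}, so each is used; only position 4 can be J, hence position 4 = J.
Among the 5 still-open variables, G fits only position 8 (and all 5 values in {G, K, L, M, N} must be used), so position 8 = G.

G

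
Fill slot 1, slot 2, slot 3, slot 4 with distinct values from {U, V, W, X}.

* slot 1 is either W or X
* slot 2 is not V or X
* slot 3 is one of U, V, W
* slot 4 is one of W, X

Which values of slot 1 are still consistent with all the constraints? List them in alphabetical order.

W, X

Among the 4 variables, V fits only slot 3 (and all 4 values in {U, V, W, X} must be used), so slot 3 = V.
The 3 still-open variables together cover exactly {U, W, X} — 3 values for 3 variables — and U appears only in slot 2's list, so slot 2 = U.
No further eliminations apply; slot 1 can still be any of W, X.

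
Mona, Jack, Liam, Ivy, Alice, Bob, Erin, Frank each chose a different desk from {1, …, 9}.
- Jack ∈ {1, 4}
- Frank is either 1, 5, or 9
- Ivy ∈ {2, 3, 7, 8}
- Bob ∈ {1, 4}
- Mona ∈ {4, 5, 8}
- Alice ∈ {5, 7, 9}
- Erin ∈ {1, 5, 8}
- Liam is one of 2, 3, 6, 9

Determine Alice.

7

Jack and Bob share exactly the 2 values {1, 4}; by pigeonhole those values go to them, so strike 1, 4 from Mona, Erin, Frank.
The 2 variables Mona and Erin are confined to {5, 8}, which locks those values in; drop them from Ivy, Alice, Frank.
That leaves Frank = 9. So Liam, Alice can't be 9.
So Alice = 7.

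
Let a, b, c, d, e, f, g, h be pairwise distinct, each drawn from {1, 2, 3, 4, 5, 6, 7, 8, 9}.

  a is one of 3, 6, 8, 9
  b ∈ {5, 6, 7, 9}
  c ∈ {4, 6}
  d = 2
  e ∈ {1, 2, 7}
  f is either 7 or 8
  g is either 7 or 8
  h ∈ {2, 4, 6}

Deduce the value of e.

1

d's domain is down to {2}, so d = 2. So e, h can't be 2.
c and h share exactly the 2 values {4, 6}; by pigeonhole those values go to them, so strike 4, 6 from a, b.
f and g share exactly the 2 values {7, 8}; by pigeonhole those values go to them, so strike 7, 8 from a, b, e.
So e = 1.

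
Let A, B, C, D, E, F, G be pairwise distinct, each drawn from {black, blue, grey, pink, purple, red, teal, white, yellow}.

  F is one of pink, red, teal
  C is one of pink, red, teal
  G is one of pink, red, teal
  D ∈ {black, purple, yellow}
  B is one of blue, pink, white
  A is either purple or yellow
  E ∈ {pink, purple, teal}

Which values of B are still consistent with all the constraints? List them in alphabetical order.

blue, white

C, F, G share exactly the 3 values {pink, red, teal}; by pigeonhole those values go to them, so strike pink, red, teal from B, E.
E must be purple (only option left). So A, D can't be purple.
A's domain is down to {yellow}, so A = yellow. Eliminate yellow elsewhere: D.
D's domain is down to {black}, so D = black.
No further eliminations apply; B can still be any of blue, white.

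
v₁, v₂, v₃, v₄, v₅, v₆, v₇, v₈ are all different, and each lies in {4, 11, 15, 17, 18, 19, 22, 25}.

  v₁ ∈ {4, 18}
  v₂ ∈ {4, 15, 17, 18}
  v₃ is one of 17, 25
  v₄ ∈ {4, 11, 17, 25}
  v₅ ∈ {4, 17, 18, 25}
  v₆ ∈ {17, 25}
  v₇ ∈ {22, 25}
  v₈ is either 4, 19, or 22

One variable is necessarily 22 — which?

v₇

The 8 variables together cover exactly {4, 11, 15, 17, 18, 19, 22, 25} — 8 values for 8 variables — and 11 appears only in v₄'s list, so v₄ = 11.
Among the 7 still-open variables, 15 fits only v₂ (and all 7 values in {4, 15, 17, 18, 19, 22, 25} must be used), so v₂ = 15.
Among the 6 still-open variables, 19 fits only v₈ (and all 6 values in {4, 17, 18, 19, 22, 25} must be used), so v₈ = 19.
Among the 5 still-open variables, 22 fits only v₇ (and all 5 values in {4, 17, 18, 22, 25} must be used), so v₇ = 22.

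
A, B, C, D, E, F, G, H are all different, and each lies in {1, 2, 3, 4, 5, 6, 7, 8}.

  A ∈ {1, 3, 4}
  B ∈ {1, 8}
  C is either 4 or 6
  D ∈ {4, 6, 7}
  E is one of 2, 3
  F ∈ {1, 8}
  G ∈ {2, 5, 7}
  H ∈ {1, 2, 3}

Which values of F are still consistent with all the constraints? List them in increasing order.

1, 8

Among the 8 variables, 5 fits only G (and all 8 values in {1, 2, 3, 4, 5, 6, 7, 8} must be used), so G = 5.
The 7 still-open variables draw from only 7 values {1, 2, 3, 4, 6, 7, 8}, so each is used; only D can be 7, hence D = 7.
The 6 still-open variables draw from only 6 values {1, 2, 3, 4, 6, 8}, so each is used; only C can be 6, hence C = 6.
Among the 5 still-open variables, 4 fits only A (and all 5 values in {1, 2, 3, 4, 8} must be used), so A = 4.
The 2 variables B and F are confined to {1, 8}, which locks those values in; drop them from H.
No further eliminations apply; F can still be any of 1, 8.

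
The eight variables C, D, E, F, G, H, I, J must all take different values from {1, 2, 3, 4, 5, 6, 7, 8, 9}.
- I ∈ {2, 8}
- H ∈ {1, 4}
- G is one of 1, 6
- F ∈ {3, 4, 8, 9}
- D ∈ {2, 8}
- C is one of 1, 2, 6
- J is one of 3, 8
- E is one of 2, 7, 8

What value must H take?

4

The 8 variables together cover exactly {1, 2, 3, 4, 6, 7, 8, 9} — 8 values for 8 variables — and 7 appears only in E's list, so E = 7.
The 7 still-open variables draw from only 7 values {1, 2, 3, 4, 6, 8, 9}, so each is used; only F can be 9, hence F = 9.
The 6 still-open variables draw from only 6 values {1, 2, 3, 4, 6, 8}, so each is used; only J can be 3, hence J = 3.
The 5 still-open variables together cover exactly {1, 2, 4, 6, 8} — 5 values for 5 variables — and 4 appears only in H's list, so H = 4.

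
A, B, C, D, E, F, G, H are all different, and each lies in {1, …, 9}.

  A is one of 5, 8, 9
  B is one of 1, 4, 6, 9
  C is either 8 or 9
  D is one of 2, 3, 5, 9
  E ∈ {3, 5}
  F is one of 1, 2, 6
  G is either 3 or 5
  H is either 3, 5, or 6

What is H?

The 8 variables draw from only 8 values {1, 2, 3, 4, 5, 6, 8, 9}, so each is used; only B can be 4, hence B = 4.
Among the 7 still-open variables, 1 fits only F (and all 7 values in {1, 2, 3, 5, 6, 8, 9} must be used), so F = 1.
The 6 still-open variables draw from only 6 values {2, 3, 5, 6, 8, 9}, so each is used; only D can be 2, hence D = 2.
Among the 5 still-open variables, 6 fits only H (and all 5 values in {3, 5, 6, 8, 9} must be used), so H = 6.

6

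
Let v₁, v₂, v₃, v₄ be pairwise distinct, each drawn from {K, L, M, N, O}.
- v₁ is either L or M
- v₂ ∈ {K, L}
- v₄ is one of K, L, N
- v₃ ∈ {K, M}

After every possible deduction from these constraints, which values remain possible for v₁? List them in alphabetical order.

L, M

Among the 4 variables, N fits only v₄ (and all 4 values in {K, L, M, N} must be used), so v₄ = N.
No further eliminations apply; v₁ can still be any of L, M.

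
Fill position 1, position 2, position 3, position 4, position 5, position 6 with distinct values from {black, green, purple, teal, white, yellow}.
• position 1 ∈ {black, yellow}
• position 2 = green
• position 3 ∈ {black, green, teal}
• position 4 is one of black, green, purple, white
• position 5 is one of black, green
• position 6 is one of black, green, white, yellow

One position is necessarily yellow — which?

position 2 has just one choice, so position 2 = green. Strike green from position 3, position 4, position 5, position 6.
position 5 has just one choice, so position 5 = black. Eliminate black elsewhere: position 1, position 3, position 4, position 6.
So yellow goes to position 1.

position 1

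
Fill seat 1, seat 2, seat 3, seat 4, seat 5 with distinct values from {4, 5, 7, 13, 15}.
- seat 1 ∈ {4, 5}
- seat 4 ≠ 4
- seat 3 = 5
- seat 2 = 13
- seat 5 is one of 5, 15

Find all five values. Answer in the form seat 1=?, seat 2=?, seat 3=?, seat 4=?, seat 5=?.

seat 1=4, seat 2=13, seat 3=5, seat 4=7, seat 5=15

seat 2 has just one choice, so seat 2 = 13. Remove 13 from seat 4.
seat 3 must be 5 (only option left). Remove 5 from seat 1, seat 4, seat 5.
seat 5 must be 15 (only option left). Remove 15 from seat 4.
seat 1 must be 4 (only option left).
seat 4 must be 7 (only option left).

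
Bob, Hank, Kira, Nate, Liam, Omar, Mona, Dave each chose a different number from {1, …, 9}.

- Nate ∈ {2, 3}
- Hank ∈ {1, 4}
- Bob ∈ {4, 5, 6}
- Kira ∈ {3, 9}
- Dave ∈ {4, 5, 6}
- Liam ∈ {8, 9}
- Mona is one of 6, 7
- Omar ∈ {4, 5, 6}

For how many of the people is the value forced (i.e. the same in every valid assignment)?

2

Bob, Omar, Dave between them cover only {4, 5, 6} — a naked triple. Remove those values from Hank, Mona.
Hank must be 1 (only option left).
Mona has just one choice, so Mona = 7.
Determined: Hank=1, Mona=7. The other people each still have more than one consistent value. That makes 2.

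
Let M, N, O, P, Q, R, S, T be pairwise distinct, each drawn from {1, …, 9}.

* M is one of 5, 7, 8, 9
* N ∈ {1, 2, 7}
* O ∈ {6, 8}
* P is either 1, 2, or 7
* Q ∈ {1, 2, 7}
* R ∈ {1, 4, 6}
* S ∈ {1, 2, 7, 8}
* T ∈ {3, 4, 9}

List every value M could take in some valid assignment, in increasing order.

N, P, Q between them cover only {1, 2, 7} — a naked triple. Remove those values from M, R, S.
S has just one choice, so S = 8. Strike 8 from M, O.
O has just one choice, so O = 6. Remove 6 from R.
R's domain is down to {4}, so R = 4. So T can't be 4.
No further eliminations apply; M can still be any of 5, 9.

5, 9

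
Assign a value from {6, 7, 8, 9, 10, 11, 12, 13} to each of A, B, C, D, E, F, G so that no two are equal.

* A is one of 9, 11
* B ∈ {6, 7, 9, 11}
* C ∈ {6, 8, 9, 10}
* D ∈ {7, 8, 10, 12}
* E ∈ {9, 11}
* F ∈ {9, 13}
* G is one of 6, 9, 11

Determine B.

The 2 variables A and E are confined to {9, 11}, which locks those values in; drop them from B, C, F, G.
F must be 13 (only option left).
G has just one choice, so G = 6. Remove 6 from B, C.
So B = 7.

7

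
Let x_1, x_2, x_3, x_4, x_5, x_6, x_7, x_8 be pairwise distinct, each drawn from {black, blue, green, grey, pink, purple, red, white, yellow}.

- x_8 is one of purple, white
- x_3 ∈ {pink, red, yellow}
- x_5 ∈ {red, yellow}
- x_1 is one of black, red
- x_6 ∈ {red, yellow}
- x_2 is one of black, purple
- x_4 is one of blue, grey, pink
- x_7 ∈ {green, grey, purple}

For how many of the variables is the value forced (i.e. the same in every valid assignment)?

x_5 and x_6 share exactly the 2 values {red, yellow}; by pigeonhole those values go to them, so strike red, yellow from x_1, x_3.
x_1 must be black (only option left). Eliminate black elsewhere: x_2.
x_2 must be purple (only option left). So x_7, x_8 can't be purple.
That leaves x_3 = pink. Strike pink from x_4.
x_8's domain is down to {white}, so x_8 = white.
Determined: x_1=black, x_2=purple, x_3=pink, x_8=white. The other variables each still have more than one consistent value. That makes 4.

4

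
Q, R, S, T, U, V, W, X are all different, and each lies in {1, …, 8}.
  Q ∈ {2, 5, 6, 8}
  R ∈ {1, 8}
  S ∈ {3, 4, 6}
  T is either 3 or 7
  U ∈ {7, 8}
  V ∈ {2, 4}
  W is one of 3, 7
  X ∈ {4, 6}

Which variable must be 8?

U

Among the 8 variables, 1 fits only R (and all 8 values in {1, 2, 3, 4, 5, 6, 7, 8} must be used), so R = 1.
The 7 still-open variables draw from only 7 values {2, 3, 4, 5, 6, 7, 8}, so each is used; only Q can be 5, hence Q = 5.
The 6 still-open variables together cover exactly {2, 3, 4, 6, 7, 8} — 6 values for 6 variables — and 2 appears only in V's list, so V = 2.
The 5 still-open variables draw from only 5 values {3, 4, 6, 7, 8}, so each is used; only U can be 8, hence U = 8.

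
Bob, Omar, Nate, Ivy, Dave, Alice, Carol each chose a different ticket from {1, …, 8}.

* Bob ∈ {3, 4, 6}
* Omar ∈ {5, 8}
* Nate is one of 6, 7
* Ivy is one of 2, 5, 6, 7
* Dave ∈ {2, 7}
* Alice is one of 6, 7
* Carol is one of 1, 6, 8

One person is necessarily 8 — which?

Omar

Nate and Alice share exactly the 2 values {6, 7}; by pigeonhole those values go to them, so strike 6, 7 from Bob, Ivy, Dave, Carol.
Dave has just one choice, so Dave = 2. Eliminate 2 elsewhere: Ivy.
Ivy has just one choice, so Ivy = 5. Eliminate 5 elsewhere: Omar.
So 8 goes to Omar.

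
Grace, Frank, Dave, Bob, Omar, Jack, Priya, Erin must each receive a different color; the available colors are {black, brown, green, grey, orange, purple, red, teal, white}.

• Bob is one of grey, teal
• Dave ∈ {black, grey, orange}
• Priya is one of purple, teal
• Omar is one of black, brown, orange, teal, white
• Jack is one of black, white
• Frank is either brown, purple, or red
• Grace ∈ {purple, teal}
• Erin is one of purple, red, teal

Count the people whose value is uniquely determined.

Grace and Priya between them cover only {purple, teal} — a naked pair. Remove those values from Frank, Bob, Omar, Erin.
Bob has just one choice, so Bob = grey. Eliminate grey elsewhere: Dave.
That leaves Erin = red. So Frank can't be red.
That leaves Frank = brown. So Omar can't be brown.
Determined: Frank=brown, Bob=grey, Erin=red. The other people each still have more than one consistent value. That makes 3.

3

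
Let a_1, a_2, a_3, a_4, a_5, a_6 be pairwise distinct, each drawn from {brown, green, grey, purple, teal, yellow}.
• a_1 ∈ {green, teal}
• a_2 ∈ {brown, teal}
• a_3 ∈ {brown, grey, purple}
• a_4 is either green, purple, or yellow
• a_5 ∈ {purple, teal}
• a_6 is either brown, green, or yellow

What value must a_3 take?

The 6 variables draw from only 6 values {brown, green, grey, purple, teal, yellow}, so each is used; only a_3 can be grey, hence a_3 = grey.

grey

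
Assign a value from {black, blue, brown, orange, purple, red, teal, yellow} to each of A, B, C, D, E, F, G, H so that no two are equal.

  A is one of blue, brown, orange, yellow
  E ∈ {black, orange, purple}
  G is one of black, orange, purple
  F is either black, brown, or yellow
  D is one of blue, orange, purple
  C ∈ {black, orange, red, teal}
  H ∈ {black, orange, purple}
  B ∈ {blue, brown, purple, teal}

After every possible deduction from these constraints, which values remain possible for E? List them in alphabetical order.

black, orange, purple

The 8 variables together cover exactly {black, blue, brown, orange, purple, red, teal, yellow} — 8 values for 8 variables — and red appears only in C's list, so C = red.
The 7 still-open variables together cover exactly {black, blue, brown, orange, purple, teal, yellow} — 7 values for 7 variables — and teal appears only in B's list, so B = teal.
E, G, H share exactly the 3 values {black, orange, purple}; by pigeonhole those values go to them, so strike black, orange, purple from A, D, F.
D has just one choice, so D = blue. Eliminate blue elsewhere: A.
No further eliminations apply; E can still be any of black, orange, purple.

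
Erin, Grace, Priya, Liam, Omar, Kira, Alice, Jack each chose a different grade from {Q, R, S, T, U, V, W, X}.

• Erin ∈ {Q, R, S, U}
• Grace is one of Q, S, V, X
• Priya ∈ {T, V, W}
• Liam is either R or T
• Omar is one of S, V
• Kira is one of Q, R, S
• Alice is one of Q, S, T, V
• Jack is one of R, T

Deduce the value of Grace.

The 8 variables draw from only 8 values {Q, R, S, T, U, V, W, X}, so each is used; only Erin can be U, hence Erin = U.
The 7 still-open variables together cover exactly {Q, R, S, T, V, W, X} — 7 values for 7 variables — and W appears only in Priya's list, so Priya = W.
Among the 6 still-open variables, X fits only Grace (and all 6 values in {Q, R, S, T, V, X} must be used), so Grace = X.

X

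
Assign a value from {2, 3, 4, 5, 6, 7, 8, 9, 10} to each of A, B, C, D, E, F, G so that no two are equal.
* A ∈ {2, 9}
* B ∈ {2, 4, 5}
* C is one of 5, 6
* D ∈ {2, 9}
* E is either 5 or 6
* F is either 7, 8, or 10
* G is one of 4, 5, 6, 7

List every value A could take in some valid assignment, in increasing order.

A and D share exactly the 2 values {2, 9}; by pigeonhole those values go to them, so strike 2, 9 from B.
C and E between them cover only {5, 6} — a naked pair. Remove those values from B, G.
B's domain is down to {4}, so B = 4. Eliminate 4 elsewhere: G.
That leaves G = 7. Remove 7 from F.
No further eliminations apply; A can still be any of 2, 9.

2, 9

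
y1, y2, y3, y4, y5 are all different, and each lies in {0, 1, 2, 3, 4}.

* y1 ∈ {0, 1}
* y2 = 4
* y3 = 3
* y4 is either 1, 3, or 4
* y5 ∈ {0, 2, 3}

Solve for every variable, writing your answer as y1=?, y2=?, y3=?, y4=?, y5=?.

y2's domain is down to {4}, so y2 = 4. Strike 4 from y4.
That leaves y3 = 3. So y4, y5 can't be 3.
y4 has just one choice, so y4 = 1. Remove 1 from y1.
y1 must be 0 (only option left). Eliminate 0 elsewhere: y5.
y5 must be 2 (only option left).

y1=0, y2=4, y3=3, y4=1, y5=2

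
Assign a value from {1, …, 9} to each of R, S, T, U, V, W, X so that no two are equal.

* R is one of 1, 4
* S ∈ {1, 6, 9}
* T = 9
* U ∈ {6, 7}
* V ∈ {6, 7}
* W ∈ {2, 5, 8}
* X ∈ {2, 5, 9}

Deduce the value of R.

4

T must be 9 (only option left). Strike 9 from S, X.
U and V between them cover only {6, 7} — a naked pair. Remove those values from S.
That leaves S = 1. Eliminate 1 elsewhere: R.
So R = 4.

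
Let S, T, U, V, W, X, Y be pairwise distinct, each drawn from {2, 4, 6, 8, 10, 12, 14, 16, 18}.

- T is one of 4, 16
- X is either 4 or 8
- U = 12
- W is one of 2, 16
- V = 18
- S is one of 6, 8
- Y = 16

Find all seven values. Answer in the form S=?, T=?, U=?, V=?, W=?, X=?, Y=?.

S=6, T=4, U=12, V=18, W=2, X=8, Y=16

U must be 12 (only option left).
That leaves V = 18.
Y has just one choice, so Y = 16. Remove 16 from T, W.
T has just one choice, so T = 4. So X can't be 4.
W's domain is down to {2}, so W = 2.
X has just one choice, so X = 8. Eliminate 8 elsewhere: S.
That leaves S = 6.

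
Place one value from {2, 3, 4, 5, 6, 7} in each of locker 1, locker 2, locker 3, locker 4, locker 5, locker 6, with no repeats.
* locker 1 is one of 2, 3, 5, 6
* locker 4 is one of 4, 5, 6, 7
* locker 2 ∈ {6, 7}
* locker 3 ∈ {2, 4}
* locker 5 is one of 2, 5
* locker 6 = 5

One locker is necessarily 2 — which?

locker 5

locker 6 must be 5 (only option left). Remove 5 from locker 1, locker 4, locker 5.
So 2 goes to locker 5.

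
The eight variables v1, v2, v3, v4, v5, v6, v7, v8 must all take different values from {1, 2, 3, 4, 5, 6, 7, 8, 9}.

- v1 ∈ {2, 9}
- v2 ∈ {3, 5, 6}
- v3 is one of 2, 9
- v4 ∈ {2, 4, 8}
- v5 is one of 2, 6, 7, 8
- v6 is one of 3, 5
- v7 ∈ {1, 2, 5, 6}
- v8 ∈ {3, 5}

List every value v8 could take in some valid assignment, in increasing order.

v1 and v3 between them cover only {2, 9} — a naked pair. Remove those values from v4, v5, v7.
v6 and v8 between them cover only {3, 5} — a naked pair. Remove those values from v2, v7.
v2 has just one choice, so v2 = 6. So v5, v7 can't be 6.
v7 has just one choice, so v7 = 1.
No further eliminations apply; v8 can still be any of 3, 5.

3, 5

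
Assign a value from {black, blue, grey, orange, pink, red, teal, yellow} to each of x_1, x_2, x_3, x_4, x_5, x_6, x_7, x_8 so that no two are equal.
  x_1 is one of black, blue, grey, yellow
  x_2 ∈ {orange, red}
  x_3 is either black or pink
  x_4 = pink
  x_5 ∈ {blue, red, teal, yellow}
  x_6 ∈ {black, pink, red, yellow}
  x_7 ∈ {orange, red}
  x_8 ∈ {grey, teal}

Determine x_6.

x_4 has just one choice, so x_4 = pink. Remove pink from x_3, x_6.
That leaves x_3 = black. Remove black from x_1, x_6.
x_2 and x_7 share exactly the 2 values {orange, red}; by pigeonhole those values go to them, so strike orange, red from x_5, x_6.
So x_6 = yellow.

yellow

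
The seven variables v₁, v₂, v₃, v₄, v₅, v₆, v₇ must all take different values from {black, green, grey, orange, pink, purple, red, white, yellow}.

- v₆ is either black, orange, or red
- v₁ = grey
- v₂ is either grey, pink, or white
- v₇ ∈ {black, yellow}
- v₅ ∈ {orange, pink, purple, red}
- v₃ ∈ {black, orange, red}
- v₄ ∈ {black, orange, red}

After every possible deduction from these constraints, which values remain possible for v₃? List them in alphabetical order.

v₁ has just one choice, so v₁ = grey. Strike grey from v₂.
v₃, v₄, v₆ share exactly the 3 values {black, orange, red}; by pigeonhole those values go to them, so strike black, orange, red from v₅, v₇.
That leaves v₇ = yellow.
No further eliminations apply; v₃ can still be any of black, orange, red.

black, orange, red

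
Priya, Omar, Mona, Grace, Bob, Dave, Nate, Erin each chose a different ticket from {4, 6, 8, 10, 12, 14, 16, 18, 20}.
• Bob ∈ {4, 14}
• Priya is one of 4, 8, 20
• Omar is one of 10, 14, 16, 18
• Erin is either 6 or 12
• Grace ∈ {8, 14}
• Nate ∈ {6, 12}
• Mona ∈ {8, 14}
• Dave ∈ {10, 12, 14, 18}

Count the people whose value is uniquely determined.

2

Mona and Grace share exactly the 2 values {8, 14}; by pigeonhole those values go to them, so strike 8, 14 from Priya, Omar, Bob, Dave.
Bob's domain is down to {4}, so Bob = 4. So Priya can't be 4.
Priya's domain is down to {20}, so Priya = 20.
The 2 variables Nate and Erin are confined to {6, 12}, which locks those values in; drop them from Dave.
Determined: Priya=20, Bob=4. The other people each still have more than one consistent value. That makes 2.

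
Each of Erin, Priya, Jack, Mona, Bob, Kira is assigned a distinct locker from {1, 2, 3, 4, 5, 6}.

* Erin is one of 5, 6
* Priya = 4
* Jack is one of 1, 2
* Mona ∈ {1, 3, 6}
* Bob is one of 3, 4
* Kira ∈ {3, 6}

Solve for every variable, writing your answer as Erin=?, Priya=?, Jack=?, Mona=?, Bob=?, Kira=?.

Erin=5, Priya=4, Jack=2, Mona=1, Bob=3, Kira=6

Priya's domain is down to {4}, so Priya = 4. Eliminate 4 elsewhere: Bob.
Bob's domain is down to {3}, so Bob = 3. So Mona, Kira can't be 3.
Kira's domain is down to {6}, so Kira = 6. Eliminate 6 elsewhere: Erin, Mona.
Erin must be 5 (only option left).
Mona must be 1 (only option left). Eliminate 1 elsewhere: Jack.
Jack has just one choice, so Jack = 2.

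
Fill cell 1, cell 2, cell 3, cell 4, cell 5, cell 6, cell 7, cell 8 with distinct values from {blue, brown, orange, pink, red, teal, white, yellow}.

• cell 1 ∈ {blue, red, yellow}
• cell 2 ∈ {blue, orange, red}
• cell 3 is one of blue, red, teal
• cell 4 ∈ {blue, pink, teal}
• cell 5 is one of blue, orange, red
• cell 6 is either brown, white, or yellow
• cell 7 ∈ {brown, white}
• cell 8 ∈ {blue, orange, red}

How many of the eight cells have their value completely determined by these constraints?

3

The 8 variables together cover exactly {blue, brown, orange, pink, red, teal, white, yellow} — 8 values for 8 variables — and pink appears only in cell 4's list, so cell 4 = pink.
The 7 still-open variables draw from only 7 values {blue, brown, orange, red, teal, white, yellow}, so each is used; only cell 3 can be teal, hence cell 3 = teal.
cell 2, cell 5, cell 8 share exactly the 3 values {blue, orange, red}; by pigeonhole those values go to them, so strike blue, orange, red from cell 1.
cell 1 must be yellow (only option left). Eliminate yellow elsewhere: cell 6.
Determined: cell 1=yellow, cell 3=teal, cell 4=pink. The other cells each still have more than one consistent value. That makes 3.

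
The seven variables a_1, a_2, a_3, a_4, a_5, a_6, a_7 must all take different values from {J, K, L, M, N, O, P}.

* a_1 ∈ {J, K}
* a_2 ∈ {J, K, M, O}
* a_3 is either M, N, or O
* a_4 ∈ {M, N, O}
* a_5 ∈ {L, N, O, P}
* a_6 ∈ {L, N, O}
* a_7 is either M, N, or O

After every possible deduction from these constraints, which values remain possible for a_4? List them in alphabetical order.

The 7 variables together cover exactly {J, K, L, M, N, O, P} — 7 values for 7 variables — and P appears only in a_5's list, so a_5 = P.
The 6 still-open variables together cover exactly {J, K, L, M, N, O} — 6 values for 6 variables — and L appears only in a_6's list, so a_6 = L.
The 3 variables a_3, a_4, a_7 are confined to {M, N, O}, which locks those values in; drop them from a_2.
No further eliminations apply; a_4 can still be any of M, N, O.

M, N, O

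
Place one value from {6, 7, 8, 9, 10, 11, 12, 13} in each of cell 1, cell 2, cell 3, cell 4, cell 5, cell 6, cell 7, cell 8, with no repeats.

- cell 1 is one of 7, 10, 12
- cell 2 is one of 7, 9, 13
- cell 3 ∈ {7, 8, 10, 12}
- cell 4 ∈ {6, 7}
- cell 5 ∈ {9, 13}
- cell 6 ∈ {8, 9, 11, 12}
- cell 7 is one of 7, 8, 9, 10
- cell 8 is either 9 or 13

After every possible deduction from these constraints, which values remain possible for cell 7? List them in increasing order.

8, 10

Among the 8 variables, 6 fits only cell 4 (and all 8 values in {6, 7, 8, 9, 10, 11, 12, 13} must be used), so cell 4 = 6.
The 7 still-open variables together cover exactly {7, 8, 9, 10, 11, 12, 13} — 7 values for 7 variables — and 11 appears only in cell 6's list, so cell 6 = 11.
cell 5 and cell 8 share exactly the 2 values {9, 13}; by pigeonhole those values go to them, so strike 9, 13 from cell 2, cell 7.
cell 2 must be 7 (only option left). Strike 7 from cell 1, cell 3, cell 7.
No further eliminations apply; cell 7 can still be any of 8, 10.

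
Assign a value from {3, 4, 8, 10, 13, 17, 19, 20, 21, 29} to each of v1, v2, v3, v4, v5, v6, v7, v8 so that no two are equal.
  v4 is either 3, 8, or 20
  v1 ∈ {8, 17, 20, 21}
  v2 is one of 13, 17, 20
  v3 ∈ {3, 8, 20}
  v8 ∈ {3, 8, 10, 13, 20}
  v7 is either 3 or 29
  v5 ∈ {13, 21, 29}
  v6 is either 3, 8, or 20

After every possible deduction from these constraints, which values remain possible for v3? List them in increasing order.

3, 8, 20

Among the 8 variables, 10 fits only v8 (and all 8 values in {3, 8, 10, 13, 17, 20, 21, 29} must be used), so v8 = 10.
v3, v4, v6 share exactly the 3 values {3, 8, 20}; by pigeonhole those values go to them, so strike 3, 8, 20 from v1, v2, v7.
That leaves v7 = 29. Strike 29 from v5.
No further eliminations apply; v3 can still be any of 3, 8, 20.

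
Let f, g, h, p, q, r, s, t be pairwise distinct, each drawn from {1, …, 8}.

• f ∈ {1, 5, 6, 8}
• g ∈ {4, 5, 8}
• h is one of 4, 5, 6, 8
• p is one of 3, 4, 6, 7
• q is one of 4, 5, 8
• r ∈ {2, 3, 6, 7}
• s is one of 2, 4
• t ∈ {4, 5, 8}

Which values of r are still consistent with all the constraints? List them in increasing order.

3, 7

The 8 variables draw from only 8 values {1, 2, 3, 4, 5, 6, 7, 8}, so each is used; only f can be 1, hence f = 1.
g, q, t between them cover only {4, 5, 8} — a naked triple. Remove those values from h, p, s.
h has just one choice, so h = 6. So p, r can't be 6.
s has just one choice, so s = 2. So r can't be 2.
No further eliminations apply; r can still be any of 3, 7.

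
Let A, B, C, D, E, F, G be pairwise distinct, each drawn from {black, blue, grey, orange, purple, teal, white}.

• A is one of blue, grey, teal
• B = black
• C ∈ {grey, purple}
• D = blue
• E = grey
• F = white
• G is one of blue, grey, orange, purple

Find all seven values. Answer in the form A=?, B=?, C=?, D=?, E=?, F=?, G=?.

B has just one choice, so B = black.
D's domain is down to {blue}, so D = blue. So A, G can't be blue.
E's domain is down to {grey}, so E = grey. Remove grey from A, C, G.
F must be white (only option left).
That leaves A = teal.
C must be purple (only option left). Remove purple from G.
G's domain is down to {orange}, so G = orange.

A=teal, B=black, C=purple, D=blue, E=grey, F=white, G=orange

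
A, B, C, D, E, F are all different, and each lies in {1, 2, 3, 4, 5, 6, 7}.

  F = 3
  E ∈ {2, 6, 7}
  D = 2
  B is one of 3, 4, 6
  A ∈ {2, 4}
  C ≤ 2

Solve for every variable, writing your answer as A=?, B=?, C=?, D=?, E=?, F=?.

D's domain is down to {2}, so D = 2. Strike 2 from A, C, E.
F has just one choice, so F = 3. Strike 3 from B.
A has just one choice, so A = 4. Strike 4 from B.
B must be 6 (only option left). Eliminate 6 elsewhere: E.
C has just one choice, so C = 1.
E's domain is down to {7}, so E = 7.

A=4, B=6, C=1, D=2, E=7, F=3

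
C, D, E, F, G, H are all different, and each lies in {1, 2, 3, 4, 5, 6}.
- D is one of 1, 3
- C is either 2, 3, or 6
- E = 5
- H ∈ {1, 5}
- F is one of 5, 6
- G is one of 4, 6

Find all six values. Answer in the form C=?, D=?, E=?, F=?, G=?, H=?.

C=2, D=3, E=5, F=6, G=4, H=1

E must be 5 (only option left). So F, H can't be 5.
F has just one choice, so F = 6. Remove 6 from C, G.
G must be 4 (only option left).
H has just one choice, so H = 1. So D can't be 1.
D must be 3 (only option left). Strike 3 from C.
C's domain is down to {2}, so C = 2.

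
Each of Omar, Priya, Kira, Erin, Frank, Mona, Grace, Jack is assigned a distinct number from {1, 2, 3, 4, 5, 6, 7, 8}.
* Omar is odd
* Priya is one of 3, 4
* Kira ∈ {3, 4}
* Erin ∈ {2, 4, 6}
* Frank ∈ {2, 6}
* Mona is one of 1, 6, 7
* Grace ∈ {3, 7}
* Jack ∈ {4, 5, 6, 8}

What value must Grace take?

The 8 variables draw from only 8 values {1, 2, 3, 4, 5, 6, 7, 8}, so each is used; only Jack can be 8, hence Jack = 8.
Among the 7 still-open variables, 5 fits only Omar (and all 7 values in {1, 2, 3, 4, 5, 6, 7} must be used), so Omar = 5.
The 6 still-open variables draw from only 6 values {1, 2, 3, 4, 6, 7}, so each is used; only Mona can be 1, hence Mona = 1.
The 5 still-open variables together cover exactly {2, 3, 4, 6, 7} — 5 values for 5 variables — and 7 appears only in Grace's list, so Grace = 7.

7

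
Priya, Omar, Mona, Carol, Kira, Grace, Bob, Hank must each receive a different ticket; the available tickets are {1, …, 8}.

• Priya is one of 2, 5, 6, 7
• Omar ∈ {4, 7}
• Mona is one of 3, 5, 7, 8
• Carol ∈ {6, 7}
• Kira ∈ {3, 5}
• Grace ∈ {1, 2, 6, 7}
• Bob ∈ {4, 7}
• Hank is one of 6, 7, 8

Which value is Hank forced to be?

8

The 8 variables together cover exactly {1, 2, 3, 4, 5, 6, 7, 8} — 8 values for 8 variables — and 1 appears only in Grace's list, so Grace = 1.
The 7 still-open variables together cover exactly {2, 3, 4, 5, 6, 7, 8} — 7 values for 7 variables — and 2 appears only in Priya's list, so Priya = 2.
Omar and Bob share exactly the 2 values {4, 7}; by pigeonhole those values go to them, so strike 4, 7 from Mona, Carol, Hank.
That leaves Carol = 6. Remove 6 from Hank.
So Hank = 8.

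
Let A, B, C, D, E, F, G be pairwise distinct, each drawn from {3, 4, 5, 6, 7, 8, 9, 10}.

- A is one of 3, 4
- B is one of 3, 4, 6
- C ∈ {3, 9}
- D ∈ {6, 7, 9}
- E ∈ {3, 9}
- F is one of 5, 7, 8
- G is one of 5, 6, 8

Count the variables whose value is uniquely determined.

C and E between them cover only {3, 9} — a naked pair. Remove those values from A, B, D.
A's domain is down to {4}, so A = 4. Strike 4 from B.
That leaves B = 6. Remove 6 from D, G.
D has just one choice, so D = 7. Remove 7 from F.
Determined: A=4, B=6, D=7. The other variables each still have more than one consistent value. That makes 3.

3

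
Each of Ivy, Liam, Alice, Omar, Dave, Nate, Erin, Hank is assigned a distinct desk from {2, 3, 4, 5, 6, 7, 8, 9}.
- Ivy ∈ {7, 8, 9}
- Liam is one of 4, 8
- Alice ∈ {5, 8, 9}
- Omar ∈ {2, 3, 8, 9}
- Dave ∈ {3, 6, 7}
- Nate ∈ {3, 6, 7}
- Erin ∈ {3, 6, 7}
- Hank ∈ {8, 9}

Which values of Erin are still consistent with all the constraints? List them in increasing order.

The 8 variables together cover exactly {2, 3, 4, 5, 6, 7, 8, 9} — 8 values for 8 variables — and 2 appears only in Omar's list, so Omar = 2.
The 7 still-open variables draw from only 7 values {3, 4, 5, 6, 7, 8, 9}, so each is used; only Liam can be 4, hence Liam = 4.
The 6 still-open variables together cover exactly {3, 5, 6, 7, 8, 9} — 6 values for 6 variables — and 5 appears only in Alice's list, so Alice = 5.
Dave, Nate, Erin share exactly the 3 values {3, 6, 7}; by pigeonhole those values go to them, so strike 3, 6, 7 from Ivy.
No further eliminations apply; Erin can still be any of 3, 6, 7.

3, 6, 7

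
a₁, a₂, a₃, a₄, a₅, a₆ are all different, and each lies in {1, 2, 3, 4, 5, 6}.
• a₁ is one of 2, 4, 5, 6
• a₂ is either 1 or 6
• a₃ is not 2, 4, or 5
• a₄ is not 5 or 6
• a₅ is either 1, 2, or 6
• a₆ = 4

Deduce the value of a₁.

a₆ has just one choice, so a₆ = 4. Eliminate 4 elsewhere: a₁, a₄.
The 5 still-open variables together cover exactly {1, 2, 3, 5, 6} — 5 values for 5 variables — and 5 appears only in a₁'s list, so a₁ = 5.

5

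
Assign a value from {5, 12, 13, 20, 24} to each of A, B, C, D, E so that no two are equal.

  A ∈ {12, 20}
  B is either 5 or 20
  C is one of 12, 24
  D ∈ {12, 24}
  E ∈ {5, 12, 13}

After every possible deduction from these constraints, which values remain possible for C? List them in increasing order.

12, 24

Among the 5 variables, 13 fits only E (and all 5 values in {5, 12, 13, 20, 24} must be used), so E = 13.
The 4 still-open variables draw from only 4 values {5, 12, 20, 24}, so each is used; only B can be 5, hence B = 5.
Among the 3 still-open variables, 20 fits only A (and all 3 values in {12, 20, 24} must be used), so A = 20.
No further eliminations apply; C can still be any of 12, 24.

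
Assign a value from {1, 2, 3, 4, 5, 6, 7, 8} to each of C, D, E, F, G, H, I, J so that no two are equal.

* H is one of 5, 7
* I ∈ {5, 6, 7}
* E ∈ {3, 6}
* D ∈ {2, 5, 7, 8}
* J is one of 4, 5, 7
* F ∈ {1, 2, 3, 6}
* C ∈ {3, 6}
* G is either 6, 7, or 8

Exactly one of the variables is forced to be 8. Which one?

The 8 variables draw from only 8 values {1, 2, 3, 4, 5, 6, 7, 8}, so each is used; only F can be 1, hence F = 1.
Among the 7 still-open variables, 2 fits only D (and all 7 values in {2, 3, 4, 5, 6, 7, 8} must be used), so D = 2.
Among the 6 still-open variables, 4 fits only J (and all 6 values in {3, 4, 5, 6, 7, 8} must be used), so J = 4.
The 5 still-open variables together cover exactly {3, 5, 6, 7, 8} — 5 values for 5 variables — and 8 appears only in G's list, so G = 8.

G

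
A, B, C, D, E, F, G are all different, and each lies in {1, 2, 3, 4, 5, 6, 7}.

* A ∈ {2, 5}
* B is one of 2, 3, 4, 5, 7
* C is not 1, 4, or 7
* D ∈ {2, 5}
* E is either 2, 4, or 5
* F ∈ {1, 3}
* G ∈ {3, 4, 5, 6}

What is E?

The 7 variables together cover exactly {1, 2, 3, 4, 5, 6, 7} — 7 values for 7 variables — and 1 appears only in F's list, so F = 1.
Among the 6 still-open variables, 7 fits only B (and all 6 values in {2, 3, 4, 5, 6, 7} must be used), so B = 7.
The 2 variables A and D are confined to {2, 5}, which locks those values in; drop them from C, E, G.
So E = 4.

4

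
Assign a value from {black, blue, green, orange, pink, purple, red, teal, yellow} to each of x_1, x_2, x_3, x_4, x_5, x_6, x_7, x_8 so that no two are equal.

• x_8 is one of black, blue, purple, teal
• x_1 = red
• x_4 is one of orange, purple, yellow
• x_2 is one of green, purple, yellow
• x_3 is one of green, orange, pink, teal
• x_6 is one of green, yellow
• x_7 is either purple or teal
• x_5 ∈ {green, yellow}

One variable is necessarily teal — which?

x_7

x_1's domain is down to {red}, so x_1 = red.
x_5 and x_6 share exactly the 2 values {green, yellow}; by pigeonhole those values go to them, so strike green, yellow from x_2, x_3, x_4.
x_2 has just one choice, so x_2 = purple. Eliminate purple elsewhere: x_4, x_7, x_8.
So teal goes to x_7.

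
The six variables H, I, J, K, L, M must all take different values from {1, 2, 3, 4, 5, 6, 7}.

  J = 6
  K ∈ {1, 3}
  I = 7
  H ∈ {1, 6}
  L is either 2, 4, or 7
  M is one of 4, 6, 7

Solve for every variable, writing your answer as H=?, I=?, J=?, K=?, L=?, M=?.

I must be 7 (only option left). Strike 7 from L, M.
J's domain is down to {6}, so J = 6. Eliminate 6 elsewhere: H, M.
M's domain is down to {4}, so M = 4. Strike 4 from L.
H's domain is down to {1}, so H = 1. Strike 1 from K.
K must be 3 (only option left).
That leaves L = 2.

H=1, I=7, J=6, K=3, L=2, M=4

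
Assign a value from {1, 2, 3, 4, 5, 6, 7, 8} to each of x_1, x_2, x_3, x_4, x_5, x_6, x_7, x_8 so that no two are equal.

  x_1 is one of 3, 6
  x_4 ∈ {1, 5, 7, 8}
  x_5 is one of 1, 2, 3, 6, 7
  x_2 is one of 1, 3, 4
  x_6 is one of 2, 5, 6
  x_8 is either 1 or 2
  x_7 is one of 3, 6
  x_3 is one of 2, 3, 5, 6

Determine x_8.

1

The 8 variables together cover exactly {1, 2, 3, 4, 5, 6, 7, 8} — 8 values for 8 variables — and 4 appears only in x_2's list, so x_2 = 4.
The 7 still-open variables together cover exactly {1, 2, 3, 5, 6, 7, 8} — 7 values for 7 variables — and 8 appears only in x_4's list, so x_4 = 8.
The 6 still-open variables together cover exactly {1, 2, 3, 5, 6, 7} — 6 values for 6 variables — and 7 appears only in x_5's list, so x_5 = 7.
The 5 still-open variables draw from only 5 values {1, 2, 3, 5, 6}, so each is used; only x_8 can be 1, hence x_8 = 1.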